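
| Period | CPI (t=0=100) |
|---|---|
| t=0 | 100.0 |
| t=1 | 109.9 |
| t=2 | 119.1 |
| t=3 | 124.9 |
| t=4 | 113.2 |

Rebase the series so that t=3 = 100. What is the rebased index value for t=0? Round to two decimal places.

Rebased(t=0) = 100.0 / 124.9 × 100 = 80.0641

80.06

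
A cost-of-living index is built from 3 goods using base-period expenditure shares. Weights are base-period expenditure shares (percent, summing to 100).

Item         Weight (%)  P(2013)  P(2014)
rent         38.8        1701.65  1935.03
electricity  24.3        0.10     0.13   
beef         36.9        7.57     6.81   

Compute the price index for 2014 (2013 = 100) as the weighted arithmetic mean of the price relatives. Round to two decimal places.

rent: 38.8 × (1935.03/1701.65) = 38.8 × 1.137149 = 44.1214
electricity: 24.3 × (0.13/0.10) = 24.3 × 1.300000 = 31.5900
beef: 36.9 × (6.81/7.57) = 36.9 × 0.899604 = 33.1954
Index = Σ wᵢ·(p₁ᵢ/p₀ᵢ) = 44.1214 + 31.5900 + 33.1954 = 108.9068

108.91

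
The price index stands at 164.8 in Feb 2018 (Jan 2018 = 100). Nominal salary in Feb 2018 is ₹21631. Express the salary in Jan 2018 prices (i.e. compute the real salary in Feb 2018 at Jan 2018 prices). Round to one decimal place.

13125.6

Real = Nominal ÷ (Index/100) = 21631 ÷ (164.8/100)
     = 21631 ÷ 1.648 = 13125.6068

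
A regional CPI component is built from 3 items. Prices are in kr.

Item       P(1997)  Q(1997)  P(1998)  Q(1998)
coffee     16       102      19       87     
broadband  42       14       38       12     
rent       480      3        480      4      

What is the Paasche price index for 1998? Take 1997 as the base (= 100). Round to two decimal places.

Paasche price index uses current-period quantities as weights.
ΣP(1998)·Q(1998) = 19×87 + 38×12 + 480×4 = 1653 + 456 + 1920 = 4029
ΣP(1997)·Q(1998) = 16×87 + 42×12 + 480×4 = 1392 + 504 + 1920 = 3816
Index = 4029 / 3816 × 100 = 105.5818

105.58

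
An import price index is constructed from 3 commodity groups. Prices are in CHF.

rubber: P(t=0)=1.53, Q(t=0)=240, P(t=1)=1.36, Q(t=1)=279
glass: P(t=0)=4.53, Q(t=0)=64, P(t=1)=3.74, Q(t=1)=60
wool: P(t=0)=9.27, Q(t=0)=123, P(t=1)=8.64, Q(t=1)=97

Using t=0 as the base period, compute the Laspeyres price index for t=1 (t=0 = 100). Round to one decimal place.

90.6

Laspeyres price index uses base-period quantities as weights.
ΣP(t=1)·Q(t=0) = 1.36×240 + 3.74×64 + 8.64×123 = 326.4 + 239.36 + 1062.72 = 1628.48
ΣP(t=0)·Q(t=0) = 1.53×240 + 4.53×64 + 9.27×123 = 367.2 + 289.92 + 1140.21 = 1797.33
Index = 1628.48 / 1797.33 × 100 = 90.6055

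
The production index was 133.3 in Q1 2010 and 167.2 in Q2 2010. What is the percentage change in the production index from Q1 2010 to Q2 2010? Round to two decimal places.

Change = (167.2 − 133.3) / 133.3 × 100
       = 33.9 / 133.3 × 100 = 25.4314%

25.43%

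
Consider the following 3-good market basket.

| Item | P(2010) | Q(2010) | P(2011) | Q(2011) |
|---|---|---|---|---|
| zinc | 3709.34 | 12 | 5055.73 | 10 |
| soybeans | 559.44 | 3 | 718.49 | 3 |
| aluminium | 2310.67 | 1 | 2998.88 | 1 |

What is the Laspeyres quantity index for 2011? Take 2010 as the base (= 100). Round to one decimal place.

Laspeyres quantity index uses base-period prices as weights.
ΣP(2010)·Q(2011) = 3709.34×10 + 559.44×3 + 2310.67×1 = 37093.4 + 1678.32 + 2310.67 = 41082.39
ΣP(2010)·Q(2010) = 3709.34×12 + 559.44×3 + 2310.67×1 = 44512.08 + 1678.32 + 2310.67 = 48501.07
Index = 41082.39 / 48501.07 × 100 = 84.7041

84.7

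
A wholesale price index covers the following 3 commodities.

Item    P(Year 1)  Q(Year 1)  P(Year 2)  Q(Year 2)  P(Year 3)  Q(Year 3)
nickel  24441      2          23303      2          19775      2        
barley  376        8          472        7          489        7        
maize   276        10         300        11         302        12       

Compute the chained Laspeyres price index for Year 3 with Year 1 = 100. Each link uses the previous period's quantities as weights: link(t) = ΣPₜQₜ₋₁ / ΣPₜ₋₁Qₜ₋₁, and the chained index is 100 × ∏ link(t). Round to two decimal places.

Link Year 1→Year 2:
ΣP(Year 2)Q(Year 1) = 23303×2 + 472×8 + 300×10 = 46606 + 3776 + 3000 = 53382
ΣP(Year 1)Q(Year 1) = 24441×2 + 376×8 + 276×10 = 48882 + 3008 + 2760 = 54650
link = 53382/54650 = 0.976798
Link Year 2→Year 3:
ΣP(Year 3)Q(Year 2) = 19775×2 + 489×7 + 302×11 = 39550 + 3423 + 3322 = 46295
ΣP(Year 2)Q(Year 2) = 23303×2 + 472×7 + 300×11 = 46606 + 3304 + 3300 = 53210
link = 46295/53210 = 0.870043
Chained index = 100 × 0.976798 × 0.870043 = 84.9856

84.99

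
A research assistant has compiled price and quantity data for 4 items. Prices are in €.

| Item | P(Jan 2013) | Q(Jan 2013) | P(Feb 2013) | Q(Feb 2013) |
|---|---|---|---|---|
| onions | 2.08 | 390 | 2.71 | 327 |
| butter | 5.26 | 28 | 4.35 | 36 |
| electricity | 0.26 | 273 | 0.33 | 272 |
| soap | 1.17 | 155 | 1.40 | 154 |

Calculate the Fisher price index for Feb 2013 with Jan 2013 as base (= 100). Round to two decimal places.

121.51

Laspeyres component (base-period weights):
ΣP(Feb 2013)Q(Jan 2013) = 2.71×390 + 4.35×28 + 0.33×273 + 1.40×155 = 1056.9 + 121.8 + 90.09 + 217 = 1485.79
ΣP(Jan 2013)Q(Jan 2013) = 2.08×390 + 5.26×28 + 0.26×273 + 1.17×155 = 811.2 + 147.28 + 70.98 + 181.35 = 1210.81
L = 1485.79 / 1210.81 × 100 = 122.7104
Paasche component (current-period weights):
ΣP(Feb 2013)Q(Feb 2013) = 2.71×327 + 4.35×36 + 0.33×272 + 1.40×154 = 886.17 + 156.6 + 89.76 + 215.6 = 1348.13
ΣP(Jan 2013)Q(Feb 2013) = 2.08×327 + 5.26×36 + 0.26×272 + 1.17×154 = 680.16 + 189.36 + 70.72 + 180.18 = 1120.42
P = 1348.13 / 1120.42 × 100 = 120.3236
Fisher = √(L × P) = √(122.7104 × 120.3236) = 121.5112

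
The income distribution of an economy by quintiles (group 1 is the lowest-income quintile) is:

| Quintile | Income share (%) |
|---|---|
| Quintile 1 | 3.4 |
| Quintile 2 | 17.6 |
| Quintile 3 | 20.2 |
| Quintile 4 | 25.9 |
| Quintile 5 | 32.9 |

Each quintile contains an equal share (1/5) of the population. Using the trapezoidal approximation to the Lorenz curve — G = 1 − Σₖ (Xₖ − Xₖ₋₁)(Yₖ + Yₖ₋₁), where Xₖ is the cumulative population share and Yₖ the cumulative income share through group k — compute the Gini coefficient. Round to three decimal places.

Cumulative income shares Yₖ: 0.0340, 0.2100, 0.4120, 0.6710, 1.0000
Σ (Xₖ−Xₖ₋₁)(Yₖ+Yₖ₋₁) = (1/5)(0.0340+0.0000) + (1/5)(0.2100+0.0340) + (1/5)(0.4120+0.2100) + (1/5)(0.6710+0.4120) + (1/5)(1.0000+0.6710)
  = 0.0068 + 0.0488 + 0.1244 + 0.2166 + 0.3342 = 0.7308
G = 1 − 0.7308 = 0.2692

0.269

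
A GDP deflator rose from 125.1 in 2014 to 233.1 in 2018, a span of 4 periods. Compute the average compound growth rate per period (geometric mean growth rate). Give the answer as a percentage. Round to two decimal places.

Growth factor = (233.1/125.1)^(1/4) = (1.863309)^(1/4) = 1.168345
Growth rate = 1.168345 − 1 = 0.168345 = 16.8345%

16.83%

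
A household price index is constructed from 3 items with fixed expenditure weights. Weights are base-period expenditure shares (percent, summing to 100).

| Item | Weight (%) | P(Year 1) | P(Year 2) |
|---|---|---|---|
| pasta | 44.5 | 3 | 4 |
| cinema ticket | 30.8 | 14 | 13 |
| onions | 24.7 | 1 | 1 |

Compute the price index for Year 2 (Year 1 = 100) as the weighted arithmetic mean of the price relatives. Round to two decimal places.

pasta: 44.5 × (4/3) = 44.5 × 1.333333 = 59.3333
cinema ticket: 30.8 × (13/14) = 30.8 × 0.928571 = 28.6000
onions: 24.7 × (1/1) = 24.7 × 1.000000 = 24.7000
Index = Σ wᵢ·(p₁ᵢ/p₀ᵢ) = 59.3333 + 28.6000 + 24.7000 = 112.6333

112.63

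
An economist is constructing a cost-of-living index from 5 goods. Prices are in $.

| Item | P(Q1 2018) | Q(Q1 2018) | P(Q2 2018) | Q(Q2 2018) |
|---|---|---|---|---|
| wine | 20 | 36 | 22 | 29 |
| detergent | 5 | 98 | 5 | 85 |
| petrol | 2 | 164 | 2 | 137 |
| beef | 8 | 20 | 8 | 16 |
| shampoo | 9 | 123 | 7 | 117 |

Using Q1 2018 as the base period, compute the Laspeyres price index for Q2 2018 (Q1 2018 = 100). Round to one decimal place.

93.8

Laspeyres price index uses base-period quantities as weights.
ΣP(Q2 2018)·Q(Q1 2018) = 22×36 + 5×98 + 2×164 + 8×20 + 7×123 = 792 + 490 + 328 + 160 + 861 = 2631
ΣP(Q1 2018)·Q(Q1 2018) = 20×36 + 5×98 + 2×164 + 8×20 + 9×123 = 720 + 490 + 328 + 160 + 1107 = 2805
Index = 2631 / 2805 × 100 = 93.7968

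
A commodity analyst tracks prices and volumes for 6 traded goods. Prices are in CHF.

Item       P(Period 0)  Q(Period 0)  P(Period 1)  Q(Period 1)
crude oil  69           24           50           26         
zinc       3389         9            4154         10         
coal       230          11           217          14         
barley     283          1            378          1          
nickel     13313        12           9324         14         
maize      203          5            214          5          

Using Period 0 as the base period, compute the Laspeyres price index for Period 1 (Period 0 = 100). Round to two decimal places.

Laspeyres price index uses base-period quantities as weights.
ΣP(Period 1)·Q(Period 0) = 50×24 + 4154×9 + 217×11 + 378×1 + 9324×12 + 214×5 = 1200 + 37386 + 2387 + 378 + 111888 + 1070 = 154309
ΣP(Period 0)·Q(Period 0) = 69×24 + 3389×9 + 230×11 + 283×1 + 13313×12 + 203×5 = 1656 + 30501 + 2530 + 283 + 159756 + 1015 = 195741
Index = 154309 / 195741 × 100 = 78.8333

78.83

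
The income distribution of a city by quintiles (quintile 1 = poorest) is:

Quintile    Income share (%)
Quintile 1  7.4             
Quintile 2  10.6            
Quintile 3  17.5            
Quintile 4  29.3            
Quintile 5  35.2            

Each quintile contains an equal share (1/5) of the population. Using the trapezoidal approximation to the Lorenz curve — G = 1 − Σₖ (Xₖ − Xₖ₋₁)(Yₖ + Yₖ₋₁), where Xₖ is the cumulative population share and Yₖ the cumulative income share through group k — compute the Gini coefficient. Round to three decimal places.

Cumulative income shares Yₖ: 0.0740, 0.1800, 0.3550, 0.6480, 1.0000
Σ (Xₖ−Xₖ₋₁)(Yₖ+Yₖ₋₁) = (1/5)(0.0740+0.0000) + (1/5)(0.1800+0.0740) + (1/5)(0.3550+0.1800) + (1/5)(0.6480+0.3550) + (1/5)(1.0000+0.6480)
  = 0.0148 + 0.0508 + 0.1070 + 0.2006 + 0.3296 = 0.7028
G = 1 − 0.7028 = 0.2972

0.297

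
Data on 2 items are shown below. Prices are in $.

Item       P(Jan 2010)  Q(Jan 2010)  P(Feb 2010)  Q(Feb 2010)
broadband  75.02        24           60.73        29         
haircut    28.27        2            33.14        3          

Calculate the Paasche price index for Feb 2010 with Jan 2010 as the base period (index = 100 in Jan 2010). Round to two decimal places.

82.31

Paasche price index uses current-period quantities as weights.
ΣP(Feb 2010)·Q(Feb 2010) = 60.73×29 + 33.14×3 = 1761.17 + 99.42 = 1860.59
ΣP(Jan 2010)·Q(Feb 2010) = 75.02×29 + 28.27×3 = 2175.58 + 84.81 = 2260.39
Index = 1860.59 / 2260.39 × 100 = 82.3128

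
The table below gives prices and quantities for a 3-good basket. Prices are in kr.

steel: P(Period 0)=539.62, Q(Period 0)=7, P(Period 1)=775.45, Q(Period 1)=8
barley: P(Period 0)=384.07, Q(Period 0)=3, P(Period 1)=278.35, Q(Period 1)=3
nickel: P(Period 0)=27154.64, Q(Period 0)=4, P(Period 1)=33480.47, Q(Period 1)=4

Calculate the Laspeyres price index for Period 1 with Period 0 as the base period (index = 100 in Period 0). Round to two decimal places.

123.46

Laspeyres price index uses base-period quantities as weights.
ΣP(Period 1)·Q(Period 0) = 775.45×7 + 278.35×3 + 33480.47×4 = 5428.15 + 835.05 + 133921.88 = 140185.08
ΣP(Period 0)·Q(Period 0) = 539.62×7 + 384.07×3 + 27154.64×4 = 3777.34 + 1152.21 + 108618.56 = 113548.11
Index = 140185.08 / 113548.11 × 100 = 123.4588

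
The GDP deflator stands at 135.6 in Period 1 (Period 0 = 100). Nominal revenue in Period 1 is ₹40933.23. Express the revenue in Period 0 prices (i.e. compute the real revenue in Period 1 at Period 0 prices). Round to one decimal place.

Real = Nominal ÷ (Index/100) = 40933.23 ÷ (135.6/100)
     = 40933.23 ÷ 1.356 = 30186.7478

30186.7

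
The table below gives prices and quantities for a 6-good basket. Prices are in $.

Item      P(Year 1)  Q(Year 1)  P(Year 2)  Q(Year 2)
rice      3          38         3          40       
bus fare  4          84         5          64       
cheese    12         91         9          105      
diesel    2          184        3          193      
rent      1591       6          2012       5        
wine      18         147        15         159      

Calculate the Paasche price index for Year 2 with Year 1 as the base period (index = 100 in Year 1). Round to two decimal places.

112.23

Paasche price index uses current-period quantities as weights.
ΣP(Year 2)·Q(Year 2) = 3×40 + 5×64 + 9×105 + 3×193 + 2012×5 + 15×159 = 120 + 320 + 945 + 579 + 10060 + 2385 = 14409
ΣP(Year 1)·Q(Year 2) = 3×40 + 4×64 + 12×105 + 2×193 + 1591×5 + 18×159 = 120 + 256 + 1260 + 386 + 7955 + 2862 = 12839
Index = 14409 / 12839 × 100 = 112.2284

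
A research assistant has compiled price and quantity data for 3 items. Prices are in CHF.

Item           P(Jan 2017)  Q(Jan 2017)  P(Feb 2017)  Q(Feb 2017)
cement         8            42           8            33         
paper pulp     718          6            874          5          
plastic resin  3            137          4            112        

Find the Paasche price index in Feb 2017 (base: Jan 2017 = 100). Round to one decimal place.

121.3

Paasche price index uses current-period quantities as weights.
ΣP(Feb 2017)·Q(Feb 2017) = 8×33 + 874×5 + 4×112 = 264 + 4370 + 448 = 5082
ΣP(Jan 2017)·Q(Feb 2017) = 8×33 + 718×5 + 3×112 = 264 + 3590 + 336 = 4190
Index = 5082 / 4190 × 100 = 121.2888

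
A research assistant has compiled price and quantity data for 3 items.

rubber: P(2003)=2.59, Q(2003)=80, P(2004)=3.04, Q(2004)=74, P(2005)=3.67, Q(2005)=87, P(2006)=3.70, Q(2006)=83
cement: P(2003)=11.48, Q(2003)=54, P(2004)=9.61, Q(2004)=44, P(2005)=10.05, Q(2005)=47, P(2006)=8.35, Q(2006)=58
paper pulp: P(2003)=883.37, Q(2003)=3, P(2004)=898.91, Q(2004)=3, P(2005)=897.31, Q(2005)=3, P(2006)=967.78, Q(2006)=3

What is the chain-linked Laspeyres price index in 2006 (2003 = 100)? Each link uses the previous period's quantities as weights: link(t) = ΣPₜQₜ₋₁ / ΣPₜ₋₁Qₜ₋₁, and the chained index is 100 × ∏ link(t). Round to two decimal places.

105.19

Link 2003→2004:
ΣP(2004)Q(2003) = 3.04×80 + 9.61×54 + 898.91×3 = 243.2 + 518.94 + 2696.73 = 3458.87
ΣP(2003)Q(2003) = 2.59×80 + 11.48×54 + 883.37×3 = 207.2 + 619.92 + 2650.11 = 3477.23
link = 3458.87/3477.23 = 0.994720
Link 2004→2005:
ΣP(2005)Q(2004) = 3.67×74 + 10.05×44 + 897.31×3 = 271.58 + 442.2 + 2691.93 = 3405.71
ΣP(2004)Q(2004) = 3.04×74 + 9.61×44 + 898.91×3 = 224.96 + 422.84 + 2696.73 = 3344.53
link = 3405.71/3344.53 = 1.018293
Link 2005→2006:
ΣP(2006)Q(2005) = 3.70×87 + 8.35×47 + 967.78×3 = 321.9 + 392.45 + 2903.34 = 3617.69
ΣP(2005)Q(2005) = 3.67×87 + 10.05×47 + 897.31×3 = 319.29 + 472.35 + 2691.93 = 3483.57
link = 3617.69/3483.57 = 1.038501
Chained index = 100 × 0.994720 × 1.018293 × 1.038501 = 105.1914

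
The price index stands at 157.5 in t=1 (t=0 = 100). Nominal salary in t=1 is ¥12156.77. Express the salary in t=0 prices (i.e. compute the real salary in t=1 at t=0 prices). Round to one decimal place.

7718.6

Real = Nominal ÷ (Index/100) = 12156.77 ÷ (157.5/100)
     = 12156.77 ÷ 1.575 = 7718.5841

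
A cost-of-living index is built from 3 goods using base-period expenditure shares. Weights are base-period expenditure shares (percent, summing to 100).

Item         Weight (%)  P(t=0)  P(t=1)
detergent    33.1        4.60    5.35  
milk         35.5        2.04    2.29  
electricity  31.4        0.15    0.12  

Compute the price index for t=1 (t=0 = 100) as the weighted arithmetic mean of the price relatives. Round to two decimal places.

103.47

detergent: 33.1 × (5.35/4.60) = 33.1 × 1.163043 = 38.4967
milk: 35.5 × (2.29/2.04) = 35.5 × 1.122549 = 39.8505
electricity: 31.4 × (0.12/0.15) = 31.4 × 0.800000 = 25.1200
Index = Σ wᵢ·(p₁ᵢ/p₀ᵢ) = 38.4967 + 39.8505 + 25.1200 = 103.4672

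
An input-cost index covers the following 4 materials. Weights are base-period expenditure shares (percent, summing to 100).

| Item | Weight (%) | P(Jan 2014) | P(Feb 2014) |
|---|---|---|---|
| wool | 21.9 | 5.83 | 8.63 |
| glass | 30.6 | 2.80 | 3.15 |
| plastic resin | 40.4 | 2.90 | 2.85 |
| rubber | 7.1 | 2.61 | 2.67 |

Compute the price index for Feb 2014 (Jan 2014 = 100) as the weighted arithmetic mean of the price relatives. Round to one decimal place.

113.8

wool: 21.9 × (8.63/5.83) = 21.9 × 1.480274 = 32.4180
glass: 30.6 × (3.15/2.80) = 30.6 × 1.125000 = 34.4250
plastic resin: 40.4 × (2.85/2.90) = 40.4 × 0.982759 = 39.7034
rubber: 7.1 × (2.67/2.61) = 7.1 × 1.022989 = 7.2632
Index = Σ wᵢ·(p₁ᵢ/p₀ᵢ) = 32.4180 + 34.4250 + 39.7034 + 7.2632 = 113.8097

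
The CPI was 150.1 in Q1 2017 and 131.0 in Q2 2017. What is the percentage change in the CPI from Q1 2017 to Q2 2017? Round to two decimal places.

Change = (131.0 − 150.1) / 150.1 × 100
       = -19.1 / 150.1 × 100 = -12.7249%

-12.72%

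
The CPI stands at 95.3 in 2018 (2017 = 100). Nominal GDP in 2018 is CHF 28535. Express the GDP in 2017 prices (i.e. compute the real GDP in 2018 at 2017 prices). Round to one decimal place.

Real = Nominal ÷ (Index/100) = 28535 ÷ (95.3/100)
     = 28535 ÷ 0.953 = 29942.2875

29942.3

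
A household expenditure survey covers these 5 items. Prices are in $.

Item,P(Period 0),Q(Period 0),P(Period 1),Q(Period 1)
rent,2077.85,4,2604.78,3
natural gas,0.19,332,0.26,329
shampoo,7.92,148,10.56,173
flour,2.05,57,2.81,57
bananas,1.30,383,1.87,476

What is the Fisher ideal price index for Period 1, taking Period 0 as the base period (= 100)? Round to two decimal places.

Laspeyres component (base-period weights):
ΣP(Period 1)Q(Period 0) = 2604.78×4 + 0.26×332 + 10.56×148 + 2.81×57 + 1.87×383 = 10419.12 + 86.32 + 1562.88 + 160.17 + 716.21 = 12944.7
ΣP(Period 0)Q(Period 0) = 2077.85×4 + 0.19×332 + 7.92×148 + 2.05×57 + 1.30×383 = 8311.4 + 63.08 + 1172.16 + 116.85 + 497.9 = 10161.39
L = 12944.7 / 10161.39 × 100 = 127.3910
Paasche component (current-period weights):
ΣP(Period 1)Q(Period 1) = 2604.78×3 + 0.26×329 + 10.56×173 + 2.81×57 + 1.87×476 = 7814.34 + 85.54 + 1826.88 + 160.17 + 890.12 = 10777.05
ΣP(Period 0)Q(Period 1) = 2077.85×3 + 0.19×329 + 7.92×173 + 2.05×57 + 1.30×476 = 6233.55 + 62.51 + 1370.16 + 116.85 + 618.8 = 8401.87
P = 10777.05 / 8401.87 × 100 = 128.2697
Fisher = √(L × P) = √(127.3910 × 128.2697) = 127.8296

127.83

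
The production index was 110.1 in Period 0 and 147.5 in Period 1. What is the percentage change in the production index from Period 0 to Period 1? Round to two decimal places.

33.97%

Change = (147.5 − 110.1) / 110.1 × 100
       = 37.4 / 110.1 × 100 = 33.9691%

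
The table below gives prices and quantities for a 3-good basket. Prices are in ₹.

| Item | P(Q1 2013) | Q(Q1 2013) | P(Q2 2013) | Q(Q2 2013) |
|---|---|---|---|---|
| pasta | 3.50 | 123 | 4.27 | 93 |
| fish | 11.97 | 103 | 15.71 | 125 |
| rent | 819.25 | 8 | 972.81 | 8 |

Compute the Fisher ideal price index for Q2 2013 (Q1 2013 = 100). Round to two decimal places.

Laspeyres component (base-period weights):
ΣP(Q2 2013)Q(Q1 2013) = 4.27×123 + 15.71×103 + 972.81×8 = 525.21 + 1618.13 + 7782.48 = 9925.82
ΣP(Q1 2013)Q(Q1 2013) = 3.50×123 + 11.97×103 + 819.25×8 = 430.5 + 1232.91 + 6554 = 8217.41
L = 9925.82 / 8217.41 × 100 = 120.7901
Paasche component (current-period weights):
ΣP(Q2 2013)Q(Q2 2013) = 4.27×93 + 15.71×125 + 972.81×8 = 397.11 + 1963.75 + 7782.48 = 10143.34
ΣP(Q1 2013)Q(Q2 2013) = 3.50×93 + 11.97×125 + 819.25×8 = 325.5 + 1496.25 + 6554 = 8375.75
P = 10143.34 / 8375.75 × 100 = 121.1037
Fisher = √(L × P) = √(120.7901 × 121.1037) = 120.9468

120.95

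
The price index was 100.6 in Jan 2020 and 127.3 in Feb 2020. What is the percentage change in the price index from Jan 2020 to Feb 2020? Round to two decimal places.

Change = (127.3 − 100.6) / 100.6 × 100
       = 26.7 / 100.6 × 100 = 26.5408%

26.54%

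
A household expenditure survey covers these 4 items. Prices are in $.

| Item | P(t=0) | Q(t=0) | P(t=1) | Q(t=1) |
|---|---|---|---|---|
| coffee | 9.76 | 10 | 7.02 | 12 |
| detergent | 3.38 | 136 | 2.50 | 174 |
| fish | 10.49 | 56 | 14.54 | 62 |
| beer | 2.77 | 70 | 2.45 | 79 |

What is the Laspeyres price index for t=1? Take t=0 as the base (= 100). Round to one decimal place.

104.3

Laspeyres price index uses base-period quantities as weights.
ΣP(t=1)·Q(t=0) = 7.02×10 + 2.50×136 + 14.54×56 + 2.45×70 = 70.2 + 340 + 814.24 + 171.5 = 1395.94
ΣP(t=0)·Q(t=0) = 9.76×10 + 3.38×136 + 10.49×56 + 2.77×70 = 97.6 + 459.68 + 587.44 + 193.9 = 1338.62
Index = 1395.94 / 1338.62 × 100 = 104.2820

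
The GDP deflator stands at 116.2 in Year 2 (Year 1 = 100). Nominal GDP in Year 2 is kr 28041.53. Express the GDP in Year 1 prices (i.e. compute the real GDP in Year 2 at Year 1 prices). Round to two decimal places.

Real = Nominal ÷ (Index/100) = 28041.53 ÷ (116.2/100)
     = 28041.53 ÷ 1.162 = 24132.1256

24132.13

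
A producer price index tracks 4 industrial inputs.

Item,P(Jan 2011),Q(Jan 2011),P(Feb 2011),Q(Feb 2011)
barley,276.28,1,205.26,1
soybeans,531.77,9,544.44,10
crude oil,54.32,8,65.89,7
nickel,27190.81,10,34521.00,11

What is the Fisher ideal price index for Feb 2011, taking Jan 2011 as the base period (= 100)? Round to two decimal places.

126.47

Laspeyres component (base-period weights):
ΣP(Feb 2011)Q(Jan 2011) = 205.26×1 + 544.44×9 + 65.89×8 + 34521.00×10 = 205.26 + 4899.96 + 527.12 + 345210 = 350842.34
ΣP(Jan 2011)Q(Jan 2011) = 276.28×1 + 531.77×9 + 54.32×8 + 27190.81×10 = 276.28 + 4785.93 + 434.56 + 271908.1 = 277404.87
L = 350842.34 / 277404.87 × 100 = 126.4730
Paasche component (current-period weights):
ΣP(Feb 2011)Q(Feb 2011) = 205.26×1 + 544.44×10 + 65.89×7 + 34521.00×11 = 205.26 + 5444.4 + 461.23 + 379731 = 385841.89
ΣP(Jan 2011)Q(Feb 2011) = 276.28×1 + 531.77×10 + 54.32×7 + 27190.81×11 = 276.28 + 5317.7 + 380.24 + 299098.91 = 305073.13
P = 385841.89 / 305073.13 × 100 = 126.4752
Fisher = √(L × P) = √(126.4730 × 126.4752) = 126.4741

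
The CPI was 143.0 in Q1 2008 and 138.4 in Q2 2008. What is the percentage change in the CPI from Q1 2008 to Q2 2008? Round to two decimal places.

Change = (138.4 − 143.0) / 143.0 × 100
       = -4.6 / 143.0 × 100 = -3.2168%

-3.22%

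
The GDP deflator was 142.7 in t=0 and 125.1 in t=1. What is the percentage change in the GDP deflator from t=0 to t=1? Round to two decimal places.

-12.33%

Change = (125.1 − 142.7) / 142.7 × 100
       = -17.6 / 142.7 × 100 = -12.3336%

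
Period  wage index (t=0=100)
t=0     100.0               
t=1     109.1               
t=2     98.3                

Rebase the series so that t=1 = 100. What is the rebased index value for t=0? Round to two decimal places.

Rebased(t=0) = 100.0 / 109.1 × 100 = 91.6590

91.66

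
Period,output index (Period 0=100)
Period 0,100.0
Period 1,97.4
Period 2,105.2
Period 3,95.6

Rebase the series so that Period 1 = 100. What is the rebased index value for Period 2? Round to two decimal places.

Rebased(Period 2) = 105.2 / 97.4 × 100 = 108.0082

108.01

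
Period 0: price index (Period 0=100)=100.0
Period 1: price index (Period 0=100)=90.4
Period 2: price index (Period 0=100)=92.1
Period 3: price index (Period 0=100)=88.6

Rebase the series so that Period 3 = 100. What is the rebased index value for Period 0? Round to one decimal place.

Rebased(Period 0) = 100.0 / 88.6 × 100 = 112.8668

112.9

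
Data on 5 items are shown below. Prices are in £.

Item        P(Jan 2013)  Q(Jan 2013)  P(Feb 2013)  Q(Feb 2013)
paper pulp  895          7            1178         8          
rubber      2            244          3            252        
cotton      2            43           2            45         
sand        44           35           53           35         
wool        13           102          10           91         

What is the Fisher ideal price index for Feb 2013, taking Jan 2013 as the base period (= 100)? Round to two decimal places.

Laspeyres component (base-period weights):
ΣP(Feb 2013)Q(Jan 2013) = 1178×7 + 3×244 + 2×43 + 53×35 + 10×102 = 8246 + 732 + 86 + 1855 + 1020 = 11939
ΣP(Jan 2013)Q(Jan 2013) = 895×7 + 2×244 + 2×43 + 44×35 + 13×102 = 6265 + 488 + 86 + 1540 + 1326 = 9705
L = 11939 / 9705 × 100 = 123.0191
Paasche component (current-period weights):
ΣP(Feb 2013)Q(Feb 2013) = 1178×8 + 3×252 + 2×45 + 53×35 + 10×91 = 9424 + 756 + 90 + 1855 + 910 = 13035
ΣP(Jan 2013)Q(Feb 2013) = 895×8 + 2×252 + 2×45 + 44×35 + 13×91 = 7160 + 504 + 90 + 1540 + 1183 = 10477
P = 13035 / 10477 × 100 = 124.4154
Fisher = √(L × P) = √(123.0191 × 124.4154) = 123.7153

123.72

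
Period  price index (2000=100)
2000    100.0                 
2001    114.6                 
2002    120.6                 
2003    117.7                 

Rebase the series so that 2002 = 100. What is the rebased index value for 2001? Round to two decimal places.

Rebased(2001) = 114.6 / 120.6 × 100 = 95.0249

95.02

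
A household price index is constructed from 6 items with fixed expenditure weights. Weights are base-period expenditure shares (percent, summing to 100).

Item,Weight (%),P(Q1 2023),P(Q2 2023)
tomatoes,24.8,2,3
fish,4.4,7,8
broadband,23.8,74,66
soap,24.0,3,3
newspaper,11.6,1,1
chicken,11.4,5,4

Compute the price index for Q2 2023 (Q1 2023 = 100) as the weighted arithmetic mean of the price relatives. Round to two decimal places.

108.18

tomatoes: 24.8 × (3/2) = 24.8 × 1.500000 = 37.2000
fish: 4.4 × (8/7) = 4.4 × 1.142857 = 5.0286
broadband: 23.8 × (66/74) = 23.8 × 0.891892 = 21.2270
soap: 24.0 × (3/3) = 24.0 × 1.000000 = 24.0000
newspaper: 11.6 × (1/1) = 11.6 × 1.000000 = 11.6000
chicken: 11.4 × (4/5) = 11.4 × 0.800000 = 9.1200
Index = Σ wᵢ·(p₁ᵢ/p₀ᵢ) = 37.2000 + 5.0286 + 21.2270 + 24.0000 + 11.6000 + 9.1200 = 108.1756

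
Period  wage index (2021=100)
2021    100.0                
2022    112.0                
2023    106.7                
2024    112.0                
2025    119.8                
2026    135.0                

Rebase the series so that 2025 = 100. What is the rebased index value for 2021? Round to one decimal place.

83.5

Rebased(2021) = 100.0 / 119.8 × 100 = 83.4725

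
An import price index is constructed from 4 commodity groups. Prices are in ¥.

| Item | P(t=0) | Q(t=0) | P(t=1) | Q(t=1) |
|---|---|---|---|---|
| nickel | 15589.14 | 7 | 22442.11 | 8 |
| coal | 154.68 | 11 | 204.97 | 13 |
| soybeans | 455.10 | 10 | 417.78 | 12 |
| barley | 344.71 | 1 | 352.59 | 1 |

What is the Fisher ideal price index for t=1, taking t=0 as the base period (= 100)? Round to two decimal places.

141.57

Laspeyres component (base-period weights):
ΣP(t=1)Q(t=0) = 22442.11×7 + 204.97×11 + 417.78×10 + 352.59×1 = 157094.77 + 2254.67 + 4177.8 + 352.59 = 163879.83
ΣP(t=0)Q(t=0) = 15589.14×7 + 154.68×11 + 455.10×10 + 344.71×1 = 109123.98 + 1701.48 + 4551 + 344.71 = 115721.17
L = 163879.83 / 115721.17 × 100 = 141.6161
Paasche component (current-period weights):
ΣP(t=1)Q(t=1) = 22442.11×8 + 204.97×13 + 417.78×12 + 352.59×1 = 179536.88 + 2664.61 + 5013.36 + 352.59 = 187567.44
ΣP(t=0)Q(t=1) = 15589.14×8 + 154.68×13 + 455.10×12 + 344.71×1 = 124713.12 + 2010.84 + 5461.2 + 344.71 = 132529.87
P = 187567.44 / 132529.87 × 100 = 141.5284
Fisher = √(L × P) = √(141.6161 × 141.5284) = 141.5723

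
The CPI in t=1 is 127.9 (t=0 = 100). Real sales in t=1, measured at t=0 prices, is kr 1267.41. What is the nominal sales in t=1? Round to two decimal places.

Nominal = Real × (Index/100) = 1267.41 × (127.9/100)
        = 1267.41 × 1.279 = 1621.0174

1621.02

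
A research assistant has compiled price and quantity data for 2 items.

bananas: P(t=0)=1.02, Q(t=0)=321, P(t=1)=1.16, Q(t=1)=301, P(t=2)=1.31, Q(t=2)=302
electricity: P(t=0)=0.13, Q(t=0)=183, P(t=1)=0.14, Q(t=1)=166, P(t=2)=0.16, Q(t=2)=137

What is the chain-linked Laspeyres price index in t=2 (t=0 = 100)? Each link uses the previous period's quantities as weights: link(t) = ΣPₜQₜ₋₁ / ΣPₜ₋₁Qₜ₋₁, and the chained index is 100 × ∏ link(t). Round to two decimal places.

Link t=0→t=1:
ΣP(t=1)Q(t=0) = 1.16×321 + 0.14×183 = 372.36 + 25.62 = 397.98
ΣP(t=0)Q(t=0) = 1.02×321 + 0.13×183 = 327.42 + 23.79 = 351.21
link = 397.98/351.21 = 1.133168
Link t=1→t=2:
ΣP(t=2)Q(t=1) = 1.31×301 + 0.16×166 = 394.31 + 26.56 = 420.87
ΣP(t=1)Q(t=1) = 1.16×301 + 0.14×166 = 349.16 + 23.24 = 372.4
link = 420.87/372.4 = 1.130156
Chained index = 100 × 1.133168 × 1.130156 = 128.0657

128.07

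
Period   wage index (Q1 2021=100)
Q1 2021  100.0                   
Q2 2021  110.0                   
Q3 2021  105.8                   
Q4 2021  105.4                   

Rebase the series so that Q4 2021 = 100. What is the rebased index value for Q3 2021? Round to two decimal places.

Rebased(Q3 2021) = 105.8 / 105.4 × 100 = 100.3795

100.38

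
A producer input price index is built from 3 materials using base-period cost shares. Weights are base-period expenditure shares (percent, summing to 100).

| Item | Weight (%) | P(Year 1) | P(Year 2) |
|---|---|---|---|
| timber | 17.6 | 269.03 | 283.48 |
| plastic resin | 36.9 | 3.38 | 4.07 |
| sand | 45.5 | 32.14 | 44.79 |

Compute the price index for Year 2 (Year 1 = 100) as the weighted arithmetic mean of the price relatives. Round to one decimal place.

timber: 17.6 × (283.48/269.03) = 17.6 × 1.053711 = 18.5453
plastic resin: 36.9 × (4.07/3.38) = 36.9 × 1.204142 = 44.4328
sand: 45.5 × (44.79/32.14) = 45.5 × 1.393591 = 63.4084
Index = Σ wᵢ·(p₁ᵢ/p₀ᵢ) = 18.5453 + 44.4328 + 63.4084 = 126.3865

126.4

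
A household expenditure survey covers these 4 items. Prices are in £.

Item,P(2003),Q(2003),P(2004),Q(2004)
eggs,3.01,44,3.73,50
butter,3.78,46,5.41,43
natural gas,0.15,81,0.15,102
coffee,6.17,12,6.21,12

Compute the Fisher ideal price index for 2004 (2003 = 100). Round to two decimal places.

126.89

Laspeyres component (base-period weights):
ΣP(2004)Q(2003) = 3.73×44 + 5.41×46 + 0.15×81 + 6.21×12 = 164.12 + 248.86 + 12.15 + 74.52 = 499.65
ΣP(2003)Q(2003) = 3.01×44 + 3.78×46 + 0.15×81 + 6.17×12 = 132.44 + 173.88 + 12.15 + 74.04 = 392.51
L = 499.65 / 392.51 × 100 = 127.2961
Paasche component (current-period weights):
ΣP(2004)Q(2004) = 3.73×50 + 5.41×43 + 0.15×102 + 6.21×12 = 186.5 + 232.63 + 15.3 + 74.52 = 508.95
ΣP(2003)Q(2004) = 3.01×50 + 3.78×43 + 0.15×102 + 6.17×12 = 150.5 + 162.54 + 15.3 + 74.04 = 402.38
P = 508.95 / 402.38 × 100 = 126.4849
Fisher = √(L × P) = √(127.2961 × 126.4849) = 126.8899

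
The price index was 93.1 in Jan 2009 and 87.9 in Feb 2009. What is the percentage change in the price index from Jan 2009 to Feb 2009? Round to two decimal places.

Change = (87.9 − 93.1) / 93.1 × 100
       = -5.2 / 93.1 × 100 = -5.5854%

-5.59%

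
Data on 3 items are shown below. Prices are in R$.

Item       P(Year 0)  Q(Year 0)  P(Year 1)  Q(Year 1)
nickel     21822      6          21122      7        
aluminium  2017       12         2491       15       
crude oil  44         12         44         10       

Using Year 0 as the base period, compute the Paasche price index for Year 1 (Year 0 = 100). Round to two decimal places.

101.20

Paasche price index uses current-period quantities as weights.
ΣP(Year 1)·Q(Year 1) = 21122×7 + 2491×15 + 44×10 = 147854 + 37365 + 440 = 185659
ΣP(Year 0)·Q(Year 1) = 21822×7 + 2017×15 + 44×10 = 152754 + 30255 + 440 = 183449
Index = 185659 / 183449 × 100 = 101.2047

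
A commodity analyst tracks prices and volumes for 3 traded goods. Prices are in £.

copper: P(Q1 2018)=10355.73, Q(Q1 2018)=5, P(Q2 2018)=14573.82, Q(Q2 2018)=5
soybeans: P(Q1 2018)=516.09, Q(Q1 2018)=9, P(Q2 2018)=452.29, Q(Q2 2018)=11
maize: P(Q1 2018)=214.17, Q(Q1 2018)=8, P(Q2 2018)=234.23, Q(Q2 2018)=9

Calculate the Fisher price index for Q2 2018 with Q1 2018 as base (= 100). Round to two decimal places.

Laspeyres component (base-period weights):
ΣP(Q2 2018)Q(Q1 2018) = 14573.82×5 + 452.29×9 + 234.23×8 = 72869.1 + 4070.61 + 1873.84 = 78813.55
ΣP(Q1 2018)Q(Q1 2018) = 10355.73×5 + 516.09×9 + 214.17×8 = 51778.65 + 4644.81 + 1713.36 = 58136.82
L = 78813.55 / 58136.82 × 100 = 135.5656
Paasche component (current-period weights):
ΣP(Q2 2018)Q(Q2 2018) = 14573.82×5 + 452.29×11 + 234.23×9 = 72869.1 + 4975.19 + 2108.07 = 79952.36
ΣP(Q1 2018)Q(Q2 2018) = 10355.73×5 + 516.09×11 + 214.17×9 = 51778.65 + 5676.99 + 1927.53 = 59383.17
P = 79952.36 / 59383.17 × 100 = 134.6381
Fisher = √(L × P) = √(135.5656 × 134.6381) = 135.1011

135.10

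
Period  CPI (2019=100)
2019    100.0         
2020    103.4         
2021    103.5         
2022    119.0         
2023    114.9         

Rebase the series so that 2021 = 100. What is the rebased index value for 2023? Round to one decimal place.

Rebased(2023) = 114.9 / 103.5 × 100 = 111.0145

111.0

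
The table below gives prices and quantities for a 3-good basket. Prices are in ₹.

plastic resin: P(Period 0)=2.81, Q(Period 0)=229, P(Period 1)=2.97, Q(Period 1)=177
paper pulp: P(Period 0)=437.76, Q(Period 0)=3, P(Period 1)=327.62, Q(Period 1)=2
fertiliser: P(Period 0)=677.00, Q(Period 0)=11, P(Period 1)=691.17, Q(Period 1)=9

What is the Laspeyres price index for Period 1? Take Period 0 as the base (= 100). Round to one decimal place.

Laspeyres price index uses base-period quantities as weights.
ΣP(Period 1)·Q(Period 0) = 2.97×229 + 327.62×3 + 691.17×11 = 680.13 + 982.86 + 7602.87 = 9265.86
ΣP(Period 0)·Q(Period 0) = 2.81×229 + 437.76×3 + 677.00×11 = 643.49 + 1313.28 + 7447 = 9403.77
Index = 9265.86 / 9403.77 × 100 = 98.5335

98.5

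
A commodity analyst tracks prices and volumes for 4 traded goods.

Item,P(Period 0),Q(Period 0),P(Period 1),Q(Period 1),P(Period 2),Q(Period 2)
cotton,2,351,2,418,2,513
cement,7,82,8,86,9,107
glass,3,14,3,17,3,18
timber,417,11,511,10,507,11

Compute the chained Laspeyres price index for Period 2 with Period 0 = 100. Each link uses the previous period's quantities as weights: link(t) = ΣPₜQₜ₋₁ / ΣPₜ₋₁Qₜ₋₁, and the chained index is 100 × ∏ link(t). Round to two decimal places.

119.72

Link Period 0→Period 1:
ΣP(Period 1)Q(Period 0) = 2×351 + 8×82 + 3×14 + 511×11 = 702 + 656 + 42 + 5621 = 7021
ΣP(Period 0)Q(Period 0) = 2×351 + 7×82 + 3×14 + 417×11 = 702 + 574 + 42 + 4587 = 5905
link = 7021/5905 = 1.188992
Link Period 1→Period 2:
ΣP(Period 2)Q(Period 1) = 2×418 + 9×86 + 3×17 + 507×10 = 836 + 774 + 51 + 5070 = 6731
ΣP(Period 1)Q(Period 1) = 2×418 + 8×86 + 3×17 + 511×10 = 836 + 688 + 51 + 5110 = 6685
link = 6731/6685 = 1.006881
Chained index = 100 × 1.188992 × 1.006881 = 119.7174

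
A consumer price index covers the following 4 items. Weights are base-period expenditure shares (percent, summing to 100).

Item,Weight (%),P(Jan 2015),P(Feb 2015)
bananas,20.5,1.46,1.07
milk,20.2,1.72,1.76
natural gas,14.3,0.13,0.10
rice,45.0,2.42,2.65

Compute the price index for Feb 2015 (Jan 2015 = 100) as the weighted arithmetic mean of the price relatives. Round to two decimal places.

bananas: 20.5 × (1.07/1.46) = 20.5 × 0.732877 = 15.0240
milk: 20.2 × (1.76/1.72) = 20.2 × 1.023256 = 20.6698
natural gas: 14.3 × (0.10/0.13) = 14.3 × 0.769231 = 11.0000
rice: 45.0 × (2.65/2.42) = 45.0 × 1.095041 = 49.2769
Index = Σ wᵢ·(p₁ᵢ/p₀ᵢ) = 15.0240 + 20.6698 + 11.0000 + 49.2769 = 95.9706

95.97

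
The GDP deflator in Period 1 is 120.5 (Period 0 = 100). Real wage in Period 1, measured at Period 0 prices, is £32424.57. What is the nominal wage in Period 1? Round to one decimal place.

Nominal = Real × (Index/100) = 32424.57 × (120.5/100)
        = 32424.57 × 1.205 = 39071.6069

39071.6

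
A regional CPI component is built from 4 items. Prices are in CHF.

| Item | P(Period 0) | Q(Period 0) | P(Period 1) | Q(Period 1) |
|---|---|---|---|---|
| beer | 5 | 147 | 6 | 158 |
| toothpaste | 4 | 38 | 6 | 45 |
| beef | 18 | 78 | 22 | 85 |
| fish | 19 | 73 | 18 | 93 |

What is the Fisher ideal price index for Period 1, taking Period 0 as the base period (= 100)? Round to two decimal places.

112.08

Laspeyres component (base-period weights):
ΣP(Period 1)Q(Period 0) = 6×147 + 6×38 + 22×78 + 18×73 = 882 + 228 + 1716 + 1314 = 4140
ΣP(Period 0)Q(Period 0) = 5×147 + 4×38 + 18×78 + 19×73 = 735 + 152 + 1404 + 1387 = 3678
L = 4140 / 3678 × 100 = 112.5612
Paasche component (current-period weights):
ΣP(Period 1)Q(Period 1) = 6×158 + 6×45 + 22×85 + 18×93 = 948 + 270 + 1870 + 1674 = 4762
ΣP(Period 0)Q(Period 1) = 5×158 + 4×45 + 18×85 + 19×93 = 790 + 180 + 1530 + 1767 = 4267
P = 4762 / 4267 × 100 = 111.6007
Fisher = √(L × P) = √(112.5612 × 111.6007) = 112.0799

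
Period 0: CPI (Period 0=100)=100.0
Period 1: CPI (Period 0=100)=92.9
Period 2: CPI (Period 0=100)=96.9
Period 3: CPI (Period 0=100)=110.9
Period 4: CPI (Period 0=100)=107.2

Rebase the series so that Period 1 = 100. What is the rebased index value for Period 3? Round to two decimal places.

Rebased(Period 3) = 110.9 / 92.9 × 100 = 119.3757

119.38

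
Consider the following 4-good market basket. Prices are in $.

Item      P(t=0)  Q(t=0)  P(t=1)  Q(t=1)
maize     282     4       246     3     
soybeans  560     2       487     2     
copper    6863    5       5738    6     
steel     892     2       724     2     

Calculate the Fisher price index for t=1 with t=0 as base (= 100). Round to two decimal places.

83.68

Laspeyres component (base-period weights):
ΣP(t=1)Q(t=0) = 246×4 + 487×2 + 5738×5 + 724×2 = 984 + 974 + 28690 + 1448 = 32096
ΣP(t=0)Q(t=0) = 282×4 + 560×2 + 6863×5 + 892×2 = 1128 + 1120 + 34315 + 1784 = 38347
L = 32096 / 38347 × 100 = 83.6989
Paasche component (current-period weights):
ΣP(t=1)Q(t=1) = 246×3 + 487×2 + 5738×6 + 724×2 = 738 + 974 + 34428 + 1448 = 37588
ΣP(t=0)Q(t=1) = 282×3 + 560×2 + 6863×6 + 892×2 = 846 + 1120 + 41178 + 1784 = 44928
P = 37588 / 44928 × 100 = 83.6627
Fisher = √(L × P) = √(83.6989 × 83.6627) = 83.6808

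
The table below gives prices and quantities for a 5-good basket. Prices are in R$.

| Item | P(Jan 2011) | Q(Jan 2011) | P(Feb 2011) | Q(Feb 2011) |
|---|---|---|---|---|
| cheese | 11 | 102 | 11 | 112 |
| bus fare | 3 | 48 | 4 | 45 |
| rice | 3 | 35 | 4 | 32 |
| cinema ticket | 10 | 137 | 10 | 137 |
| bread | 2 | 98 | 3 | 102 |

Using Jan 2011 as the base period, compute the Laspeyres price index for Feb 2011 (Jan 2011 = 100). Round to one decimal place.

106.2

Laspeyres price index uses base-period quantities as weights.
ΣP(Feb 2011)·Q(Jan 2011) = 11×102 + 4×48 + 4×35 + 10×137 + 3×98 = 1122 + 192 + 140 + 1370 + 294 = 3118
ΣP(Jan 2011)·Q(Jan 2011) = 11×102 + 3×48 + 3×35 + 10×137 + 2×98 = 1122 + 144 + 105 + 1370 + 196 = 2937
Index = 3118 / 2937 × 100 = 106.1628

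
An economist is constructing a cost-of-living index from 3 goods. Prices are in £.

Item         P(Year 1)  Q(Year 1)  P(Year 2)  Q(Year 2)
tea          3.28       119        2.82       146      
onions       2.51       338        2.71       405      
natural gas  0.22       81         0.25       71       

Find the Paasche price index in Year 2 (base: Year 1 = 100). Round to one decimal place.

101.1

Paasche price index uses current-period quantities as weights.
ΣP(Year 2)·Q(Year 2) = 2.82×146 + 2.71×405 + 0.25×71 = 411.72 + 1097.55 + 17.75 = 1527.02
ΣP(Year 1)·Q(Year 2) = 3.28×146 + 2.51×405 + 0.22×71 = 478.88 + 1016.55 + 15.62 = 1511.05
Index = 1527.02 / 1511.05 × 100 = 101.0569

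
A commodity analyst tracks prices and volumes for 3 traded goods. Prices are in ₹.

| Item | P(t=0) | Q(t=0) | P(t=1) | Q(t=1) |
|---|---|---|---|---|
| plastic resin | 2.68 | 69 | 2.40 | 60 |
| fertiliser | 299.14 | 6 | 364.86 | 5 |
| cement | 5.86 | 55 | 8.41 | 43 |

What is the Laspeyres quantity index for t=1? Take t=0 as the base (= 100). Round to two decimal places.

Laspeyres quantity index uses base-period prices as weights.
ΣP(t=0)·Q(t=1) = 2.68×60 + 299.14×5 + 5.86×43 = 160.8 + 1495.7 + 251.98 = 1908.48
ΣP(t=0)·Q(t=0) = 2.68×69 + 299.14×6 + 5.86×55 = 184.92 + 1794.84 + 322.3 = 2302.06
Index = 1908.48 / 2302.06 × 100 = 82.9031

82.90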